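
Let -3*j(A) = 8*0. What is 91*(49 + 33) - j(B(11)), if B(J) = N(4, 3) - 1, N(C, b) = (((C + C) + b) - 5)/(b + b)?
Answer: 7462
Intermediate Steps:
N(C, b) = (-5 + b + 2*C)/(2*b) (N(C, b) = ((2*C + b) - 5)/((2*b)) = ((b + 2*C) - 5)*(1/(2*b)) = (-5 + b + 2*C)*(1/(2*b)) = (-5 + b + 2*C)/(2*b))
B(J) = 0 (B(J) = (½)*(-5 + 3 + 2*4)/3 - 1 = (½)*(⅓)*(-5 + 3 + 8) - 1 = (½)*(⅓)*6 - 1 = 1 - 1 = 0)
j(A) = 0 (j(A) = -8*0/3 = -⅓*0 = 0)
91*(49 + 33) - j(B(11)) = 91*(49 + 33) - 1*0 = 91*82 + 0 = 7462 + 0 = 7462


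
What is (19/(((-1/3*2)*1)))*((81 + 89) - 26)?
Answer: -4104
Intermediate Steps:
(19/(((-1/3*2)*1)))*((81 + 89) - 26) = (19/(((-1*1/3*2)*1)))*(170 - 26) = (19/((-1/3*2*1)))*144 = (19/((-2/3*1)))*144 = (19/(-2/3))*144 = (19*(-3/2))*144 = -57/2*144 = -4104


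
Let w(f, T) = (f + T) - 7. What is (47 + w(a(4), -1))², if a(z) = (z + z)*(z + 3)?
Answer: 9025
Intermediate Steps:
a(z) = 2*z*(3 + z) (a(z) = (2*z)*(3 + z) = 2*z*(3 + z))
w(f, T) = -7 + T + f (w(f, T) = (T + f) - 7 = -7 + T + f)
(47 + w(a(4), -1))² = (47 + (-7 - 1 + 2*4*(3 + 4)))² = (47 + (-7 - 1 + 2*4*7))² = (47 + (-7 - 1 + 56))² = (47 + 48)² = 95² = 9025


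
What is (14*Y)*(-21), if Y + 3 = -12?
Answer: 4410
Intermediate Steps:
Y = -15 (Y = -3 - 12 = -15)
(14*Y)*(-21) = (14*(-15))*(-21) = -210*(-21) = 4410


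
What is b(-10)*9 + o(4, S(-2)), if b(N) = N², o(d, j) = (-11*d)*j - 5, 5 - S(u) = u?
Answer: 587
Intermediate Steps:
S(u) = 5 - u
o(d, j) = -5 - 11*d*j (o(d, j) = -11*d*j - 5 = -5 - 11*d*j)
b(-10)*9 + o(4, S(-2)) = (-10)²*9 + (-5 - 11*4*(5 - 1*(-2))) = 100*9 + (-5 - 11*4*(5 + 2)) = 900 + (-5 - 11*4*7) = 900 + (-5 - 308) = 900 - 313 = 587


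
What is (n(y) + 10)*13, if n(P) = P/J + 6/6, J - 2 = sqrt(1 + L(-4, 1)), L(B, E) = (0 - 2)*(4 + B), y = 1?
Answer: 442/3 ≈ 147.33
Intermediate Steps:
L(B, E) = -8 - 2*B (L(B, E) = -2*(4 + B) = -8 - 2*B)
J = 3 (J = 2 + sqrt(1 + (-8 - 2*(-4))) = 2 + sqrt(1 + (-8 + 8)) = 2 + sqrt(1 + 0) = 2 + sqrt(1) = 2 + 1 = 3)
n(P) = 1 + P/3 (n(P) = P/3 + 6/6 = P*(1/3) + 6*(1/6) = P/3 + 1 = 1 + P/3)
(n(y) + 10)*13 = ((1 + (1/3)*1) + 10)*13 = ((1 + 1/3) + 10)*13 = (4/3 + 10)*13 = (34/3)*13 = 442/3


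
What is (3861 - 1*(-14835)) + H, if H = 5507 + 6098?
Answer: 30301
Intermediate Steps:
H = 11605
(3861 - 1*(-14835)) + H = (3861 - 1*(-14835)) + 11605 = (3861 + 14835) + 11605 = 18696 + 11605 = 30301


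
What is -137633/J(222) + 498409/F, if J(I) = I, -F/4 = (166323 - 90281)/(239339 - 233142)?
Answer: -363770880775/33762648 ≈ -10774.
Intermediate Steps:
F = -304168/6197 (F = -4*(166323 - 90281)/(239339 - 233142) = -304168/6197 ≈ -49.083)
-137633/J(222) + 498409/F = -137633/222 + 498409/(-304168/6197) = -137633*1/222 + 498409*(-6197/304168) = -137633/222 - 3088640573/304168 = -363770880775/33762648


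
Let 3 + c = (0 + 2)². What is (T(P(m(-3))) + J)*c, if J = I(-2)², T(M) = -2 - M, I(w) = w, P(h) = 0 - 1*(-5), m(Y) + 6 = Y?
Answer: -3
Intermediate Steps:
m(Y) = -6 + Y
P(h) = 5 (P(h) = 0 + 5 = 5)
J = 4 (J = (-2)² = 4)
c = 1 (c = -3 + (0 + 2)² = -3 + 2² = -3 + 4 = 1)
(T(P(m(-3))) + J)*c = ((-2 - 1*5) + 4)*1 = ((-2 - 5) + 4)*1 = (-7 + 4)*1 = -3*1 = -3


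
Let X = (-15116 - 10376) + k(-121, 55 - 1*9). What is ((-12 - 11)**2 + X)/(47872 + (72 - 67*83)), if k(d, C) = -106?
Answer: -2279/3853 ≈ -0.59149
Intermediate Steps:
X = -25598 (X = (-15116 - 10376) - 106 = -25492 - 106 = -25598)
((-12 - 11)**2 + X)/(47872 + (72 - 67*83)) = ((-12 - 11)**2 - 25598)/(47872 + (72 - 67*83)) = ((-23)**2 - 25598)/(47872 + (72 - 5561)) = (529 - 25598)/(47872 - 5489) = -25069/42383 = -25069*1/42383 = -2279/3853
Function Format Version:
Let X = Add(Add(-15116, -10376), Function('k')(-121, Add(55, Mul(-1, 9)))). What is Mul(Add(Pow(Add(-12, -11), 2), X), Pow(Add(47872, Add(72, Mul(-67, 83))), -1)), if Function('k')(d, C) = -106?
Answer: Rational(-2279, 3853) ≈ -0.59149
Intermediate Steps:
X = -25598 (X = Add(Add(-15116, -10376), -106) = Add(-25492, -106) = -25598)
Mul(Add(Pow(Add(-12, -11), 2), X), Pow(Add(47872, Add(72, Mul(-67, 83))), -1)) = Mul(Add(Pow(Add(-12, -11), 2), -25598), Pow(Add(47872, Add(72, Mul(-67, 83))), -1)) = Mul(Add(Pow(-23, 2), -25598), Pow(Add(47872, Add(72, -5561)), -1)) = Mul(Add(529, -25598), Pow(Add(47872, -5489), -1)) = Mul(-25069, Pow(42383, -1)) = Mul(-25069, Rational(1, 42383)) = Rational(-2279, 3853)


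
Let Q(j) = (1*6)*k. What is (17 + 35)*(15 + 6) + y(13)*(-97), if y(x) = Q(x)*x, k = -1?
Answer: 8658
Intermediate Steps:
Q(j) = -6 (Q(j) = (1*6)*(-1) = 6*(-1) = -6)
y(x) = -6*x
(17 + 35)*(15 + 6) + y(13)*(-97) = (17 + 35)*(15 + 6) - 6*13*(-97) = 52*21 - 78*(-97) = 1092 + 7566 = 8658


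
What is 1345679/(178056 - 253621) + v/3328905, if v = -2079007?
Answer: -185469508618/10061948253 ≈ -18.433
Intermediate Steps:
1345679/(178056 - 253621) + v/3328905 = 1345679/(178056 - 253621) - 2079007/3328905 = 1345679/(-75565) - 2079007*1/3328905 = 1345679*(-1/75565) - 2079007/3328905 = -1345679/75565 - 2079007/3328905 = -185469508618/10061948253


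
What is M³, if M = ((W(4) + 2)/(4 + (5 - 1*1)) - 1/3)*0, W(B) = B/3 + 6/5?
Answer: 0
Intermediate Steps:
W(B) = 6/5 + B/3 (W(B) = B*(⅓) + 6*(⅕) = B/3 + 6/5 = 6/5 + B/3)
M = 0 (M = (((6/5 + (⅓)*4) + 2)/(4 + (5 - 1*1)) - 1/3)*0 = (((6/5 + 4/3) + 2)/(4 + (5 - 1)) - 1*⅓)*0 = ((38/15 + 2)/(4 + 4) - ⅓)*0 = ((68/15)/8 - ⅓)*0 = ((68/15)*(⅛) - ⅓)*0 = (17/30 - ⅓)*0 = (7/30)*0 = 0)
M³ = 0³ = 0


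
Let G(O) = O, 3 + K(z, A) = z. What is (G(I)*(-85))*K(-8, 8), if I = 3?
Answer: 2805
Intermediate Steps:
K(z, A) = -3 + z
(G(I)*(-85))*K(-8, 8) = (3*(-85))*(-3 - 8) = -255*(-11) = 2805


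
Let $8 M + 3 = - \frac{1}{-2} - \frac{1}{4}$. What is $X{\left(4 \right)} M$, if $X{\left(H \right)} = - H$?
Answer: $\frac{11}{8} \approx 1.375$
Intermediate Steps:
$M = - \frac{11}{32}$ ($M = - \frac{3}{8} + \frac{- \frac{1}{-2} - \frac{1}{4}}{8} = - \frac{3}{8} + \frac{\left(-1\right) \left(- \frac{1}{2}\right) - \frac{1}{4}}{8} = - \frac{3}{8} + \frac{\frac{1}{2} - \frac{1}{4}}{8} = - \frac{3}{8} + \frac{1}{8} \cdot \frac{1}{4} = - \frac{3}{8} + \frac{1}{32} = - \frac{11}{32} \approx -0.34375$)
$X{\left(4 \right)} M = \left(-1\right) 4 \left(- \frac{11}{32}\right) = \left(-4\right) \left(- \frac{11}{32}\right) = \frac{11}{8}$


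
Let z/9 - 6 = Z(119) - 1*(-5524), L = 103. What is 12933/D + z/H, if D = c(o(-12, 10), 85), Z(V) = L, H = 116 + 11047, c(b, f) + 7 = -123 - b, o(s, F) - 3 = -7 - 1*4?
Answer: -755115/7442 ≈ -101.47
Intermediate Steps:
o(s, F) = -8 (o(s, F) = 3 + (-7 - 1*4) = 3 + (-7 - 4) = 3 - 11 = -8)
c(b, f) = -130 - b (c(b, f) = -7 + (-123 - b) = -130 - b)
H = 11163
Z(V) = 103
D = -122 (D = -130 - 1*(-8) = -130 + 8 = -122)
z = 50697 (z = 54 + 9*(103 - 1*(-5524)) = 54 + 9*(103 + 5524) = 54 + 9*5627 = 54 + 50643 = 50697)
12933/D + z/H = 12933/(-122) + 50697/11163 = 12933*(-1/122) + 50697*(1/11163) = -12933/122 + 16899/3721 = -755115/7442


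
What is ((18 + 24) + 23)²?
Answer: 4225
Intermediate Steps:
((18 + 24) + 23)² = (42 + 23)² = 65² = 4225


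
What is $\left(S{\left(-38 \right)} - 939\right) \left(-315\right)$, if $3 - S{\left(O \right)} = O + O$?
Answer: $270900$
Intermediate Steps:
$S{\left(O \right)} = 3 - 2 O$ ($S{\left(O \right)} = 3 - \left(O + O\right) = 3 - 2 O$)
$\left(S{\left(-38 \right)} - 939\right) \left(-315\right) = \left(\left(3 - -76\right) - 939\right) \left(-315\right) = \left(\left(3 + 76\right) - 939\right) \left(-315\right) = \left(79 - 939\right) \left(-315\right) = \left(-860\right) \left(-315\right) = 270900$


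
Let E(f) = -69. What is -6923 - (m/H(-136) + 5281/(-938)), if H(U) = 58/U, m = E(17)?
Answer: -192567393/27202 ≈ -7079.2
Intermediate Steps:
m = -69
-6923 - (m/H(-136) + 5281/(-938)) = -6923 - (-69/(58/(-136)) + 5281/(-938)) = -6923 - (-69/(58*(-1/136)) + 5281*(-1/938)) = -6923 - (-69/(-29/68) - 5281/938) = -6923 - (-69*(-68/29) - 5281/938) = -6923 - (4692/29 - 5281/938) = -6923 - 1*4247947/27202 = -6923 - 4247947/27202 = -192567393/27202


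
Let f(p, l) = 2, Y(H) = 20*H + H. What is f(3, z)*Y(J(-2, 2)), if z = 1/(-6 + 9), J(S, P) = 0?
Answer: 0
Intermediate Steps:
Y(H) = 21*H
z = 1/3 ≈ 0.33333
f(3, z)*Y(J(-2, 2)) = 2*(21*0) = 2*0 = 0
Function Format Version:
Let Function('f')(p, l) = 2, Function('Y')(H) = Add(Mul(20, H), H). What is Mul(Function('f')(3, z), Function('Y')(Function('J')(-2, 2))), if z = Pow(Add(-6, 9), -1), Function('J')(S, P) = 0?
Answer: 0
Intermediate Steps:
Function('Y')(H) = Mul(21, H)
z = Rational(1, 3) (z = Pow(3, -1) = Rational(1, 3) ≈ 0.33333)
Mul(Function('f')(3, z), Function('Y')(Function('J')(-2, 2))) = Mul(2, Mul(21, 0)) = Mul(2, 0) = 0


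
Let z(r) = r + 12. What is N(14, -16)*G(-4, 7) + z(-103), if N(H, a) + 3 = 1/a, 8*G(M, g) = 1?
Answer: -11697/128 ≈ -91.383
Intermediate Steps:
G(M, g) = ⅛ (G(M, g) = (⅛)*1 = ⅛)
N(H, a) = -3 + 1/a
z(r) = 12 + r
N(14, -16)*G(-4, 7) + z(-103) = (-3 + 1/(-16))*(⅛) + (12 - 103) = (-3 - 1/16)*(⅛) - 91 = -49/16*⅛ - 91 = -49/128 - 91 = -11697/128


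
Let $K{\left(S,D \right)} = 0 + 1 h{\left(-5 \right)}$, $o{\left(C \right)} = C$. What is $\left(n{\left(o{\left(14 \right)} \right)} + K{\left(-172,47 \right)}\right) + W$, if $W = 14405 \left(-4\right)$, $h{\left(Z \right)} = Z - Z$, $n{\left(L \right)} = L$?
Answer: $-57606$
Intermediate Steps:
$h{\left(Z \right)} = 0$
$K{\left(S,D \right)} = 0$ ($K{\left(S,D \right)} = 0 + 1 \cdot 0 = 0 + 0 = 0$)
$W = -57620$
$\left(n{\left(o{\left(14 \right)} \right)} + K{\left(-172,47 \right)}\right) + W = \left(14 + 0\right) - 57620 = 14 - 57620 = -57606$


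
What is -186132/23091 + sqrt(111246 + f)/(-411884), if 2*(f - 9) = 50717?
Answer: -62044/7697 - sqrt(546454)/823768 ≈ -8.0617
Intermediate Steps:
f = 50735/2 (f = 9 + (1/2)*50717 = 9 + 50717/2 = 50735/2 ≈ 25368.)
-186132/23091 + sqrt(111246 + f)/(-411884) = -186132/23091 + sqrt(111246 + 50735/2)/(-411884) = -186132*1/23091 + sqrt(273227/2)*(-1/411884) = -62044/7697 + (sqrt(546454)/2)*(-1/411884) = -62044/7697 - sqrt(546454)/823768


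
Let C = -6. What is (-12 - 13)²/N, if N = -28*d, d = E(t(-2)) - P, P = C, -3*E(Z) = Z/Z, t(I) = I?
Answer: -1875/476 ≈ -3.9391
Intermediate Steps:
E(Z) = -⅓ (E(Z) = -Z/(3*Z) = -⅓*1 = -⅓)
P = -6
d = 17/3 (d = -⅓ - 1*(-6) = -⅓ + 6 = 17/3 ≈ 5.6667)
N = -476/3 (N = -28*17/3 = -476/3 ≈ -158.67)
(-12 - 13)²/N = (-12 - 13)²/(-476/3) = (-25)²*(-3/476) = 625*(-3/476) = -1875/476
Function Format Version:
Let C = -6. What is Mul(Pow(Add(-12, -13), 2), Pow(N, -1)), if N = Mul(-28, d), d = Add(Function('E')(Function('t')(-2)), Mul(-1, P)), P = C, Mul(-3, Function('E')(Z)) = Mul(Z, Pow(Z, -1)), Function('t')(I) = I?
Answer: Rational(-1875, 476) ≈ -3.9391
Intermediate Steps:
Function('E')(Z) = Rational(-1, 3) (Function('E')(Z) = Mul(Rational(-1, 3), Mul(Z, Pow(Z, -1))) = Mul(Rational(-1, 3), 1) = Rational(-1, 3))
P = -6
d = Rational(17, 3) (d = Add(Rational(-1, 3), Mul(-1, -6)) = Add(Rational(-1, 3), 6) = Rational(17, 3) ≈ 5.6667)
N = Rational(-476, 3) (N = Mul(-28, Rational(17, 3)) = Rational(-476, 3) ≈ -158.67)
Mul(Pow(Add(-12, -13), 2), Pow(N, -1)) = Mul(Pow(Add(-12, -13), 2), Pow(Rational(-476, 3), -1)) = Mul(Pow(-25, 2), Rational(-3, 476)) = Mul(625, Rational(-3, 476)) = Rational(-1875, 476)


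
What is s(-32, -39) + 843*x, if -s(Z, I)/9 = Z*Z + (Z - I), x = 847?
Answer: 704742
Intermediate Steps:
s(Z, I) = -9*Z - 9*Z² + 9*I (s(Z, I) = -9*(Z*Z + (Z - I)) = -9*(Z² + (Z - I)) = -9*(Z + Z² - I) = -9*Z - 9*Z² + 9*I)
s(-32, -39) + 843*x = (-9*(-32) - 9*(-32)² + 9*(-39)) + 843*847 = (288 - 9*1024 - 351) + 714021 = (288 - 9216 - 351) + 714021 = -9279 + 714021 = 704742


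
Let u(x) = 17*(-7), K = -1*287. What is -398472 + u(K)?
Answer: -398591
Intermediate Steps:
K = -287
u(x) = -119
-398472 + u(K) = -398472 - 119 = -398591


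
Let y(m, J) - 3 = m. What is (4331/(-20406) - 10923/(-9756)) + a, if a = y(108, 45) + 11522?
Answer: 42890540185/3686684 ≈ 11634.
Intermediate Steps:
y(m, J) = 3 + m
a = 11633 (a = (3 + 108) + 11522 = 111 + 11522 = 11633)
(4331/(-20406) - 10923/(-9756)) + a = (4331/(-20406) - 10923/(-9756)) + 11633 = (4331*(-1/20406) - 10923*(-1/9756)) + 11633 = (-4331/20406 + 3641/3252) + 11633 = 3345213/3686684 + 11633 = 42890540185/3686684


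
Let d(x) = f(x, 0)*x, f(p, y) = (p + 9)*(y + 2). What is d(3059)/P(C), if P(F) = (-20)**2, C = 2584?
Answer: 2346253/50 ≈ 46925.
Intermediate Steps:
f(p, y) = (2 + y)*(9 + p) (f(p, y) = (9 + p)*(2 + y) = (2 + y)*(9 + p))
d(x) = x*(18 + 2*x) (d(x) = (18 + 2*x + 9*0 + x*0)*x = (18 + 2*x + 0 + 0)*x = (18 + 2*x)*x = x*(18 + 2*x))
P(F) = 400
d(3059)/P(C) = (2*3059*(9 + 3059))/400 = (2*3059*3068)*(1/400) = 18770024*(1/400) = 2346253/50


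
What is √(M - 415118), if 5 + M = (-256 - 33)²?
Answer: I*√331602 ≈ 575.85*I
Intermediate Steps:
M = 83516 (M = -5 + (-256 - 33)² = -5 + (-289)² = -5 + 83521 = 83516)
√(M - 415118) = √(83516 - 415118) = √(-331602) = I*√331602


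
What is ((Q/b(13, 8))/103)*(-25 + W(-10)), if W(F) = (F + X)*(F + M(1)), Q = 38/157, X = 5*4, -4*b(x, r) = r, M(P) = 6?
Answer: 1235/16171 ≈ 0.076371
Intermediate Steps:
b(x, r) = -r/4
X = 20
Q = 38/157 (Q = 38*(1/157) = 38/157 ≈ 0.24204)
W(F) = (6 + F)*(20 + F) (W(F) = (F + 20)*(F + 6) = (20 + F)*(6 + F) = (6 + F)*(20 + F))
((Q/b(13, 8))/103)*(-25 + W(-10)) = ((38/(157*((-1/4*8))))/103)*(-25 + (120 + (-10)**2 + 26*(-10))) = (((38/157)/(-2))*(1/103))*(-25 + (120 + 100 - 260)) = (((38/157)*(-1/2))*(1/103))*(-25 - 40) = -19/157*1/103*(-65) = -19/16171*(-65) = 1235/16171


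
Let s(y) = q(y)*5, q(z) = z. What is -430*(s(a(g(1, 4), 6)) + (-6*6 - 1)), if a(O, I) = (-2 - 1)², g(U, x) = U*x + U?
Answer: -3440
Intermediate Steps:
g(U, x) = U + U*x
a(O, I) = 9 (a(O, I) = (-3)² = 9)
s(y) = 5*y (s(y) = y*5 = 5*y)
-430*(s(a(g(1, 4), 6)) + (-6*6 - 1)) = -430*(5*9 + (-6*6 - 1)) = -430*(45 + (-36 - 1)) = -430*(45 - 37) = -430*8 = -3440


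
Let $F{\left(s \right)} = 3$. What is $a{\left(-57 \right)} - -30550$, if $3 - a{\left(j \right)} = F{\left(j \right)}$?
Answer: $30550$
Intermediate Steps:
$a{\left(j \right)} = 0$ ($a{\left(j \right)} = 3 - 3 = 0$)
$a{\left(-57 \right)} - -30550 = 0 - -30550 = 0 + 30550 = 30550$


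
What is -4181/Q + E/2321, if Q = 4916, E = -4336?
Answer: -31019877/11410036 ≈ -2.7186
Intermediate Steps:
-4181/Q + E/2321 = -4181/4916 - 4336/2321 = -31019877/11410036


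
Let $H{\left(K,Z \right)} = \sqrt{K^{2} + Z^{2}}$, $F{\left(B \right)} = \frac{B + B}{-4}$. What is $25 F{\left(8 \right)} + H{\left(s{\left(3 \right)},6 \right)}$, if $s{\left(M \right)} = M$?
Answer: $-100 + 3 \sqrt{5} \approx -93.292$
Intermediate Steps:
$F{\left(B \right)} = - \frac{B}{2}$ ($F{\left(B \right)} = 2 B \left(- \frac{1}{4}\right) = - \frac{B}{2}$)
$25 F{\left(8 \right)} + H{\left(s{\left(3 \right)},6 \right)} = 25 \left(\left(- \frac{1}{2}\right) 8\right) + \sqrt{3^{2} + 6^{2}} = 25 \left(-4\right) + \sqrt{9 + 36} = -100 + \sqrt{45} = -100 + 3 \sqrt{5}$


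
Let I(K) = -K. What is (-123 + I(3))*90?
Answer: -11340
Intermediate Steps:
(-123 + I(3))*90 = (-123 - 1*3)*90 = (-123 - 3)*90 = -126*90 = -11340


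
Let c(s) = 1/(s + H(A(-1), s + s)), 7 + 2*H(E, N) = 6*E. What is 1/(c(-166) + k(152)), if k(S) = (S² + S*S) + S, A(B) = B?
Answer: 345/15994198 ≈ 2.1570e-5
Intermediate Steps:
H(E, N) = -7/2 + 3*E (H(E, N) = -7/2 + (6*E)/2 = -7/2 + 3*E)
c(s) = 1/(-13/2 + s) (c(s) = 1/(s + (-7/2 + 3*(-1))) = 1/(s + (-7/2 - 3)) = 1/(s - 13/2) = 1/(-13/2 + s))
k(S) = S + 2*S² (k(S) = (S² + S²) + S = 2*S² + S = S + 2*S²)
1/(c(-166) + k(152)) = 1/(2/(-13 + 2*(-166)) + 152*(1 + 2*152)) = 1/(2/(-13 - 332) + 152*(1 + 304)) = 1/(2/(-345) + 152*305) = 1/(2*(-1/345) + 46360) = 1/(-2/345 + 46360) = 1/(15994198/345) = 345/15994198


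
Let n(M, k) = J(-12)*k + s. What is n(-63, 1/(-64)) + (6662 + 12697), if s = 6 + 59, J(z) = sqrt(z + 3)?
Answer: 19424 - 3*I/64 ≈ 19424.0 - 0.046875*I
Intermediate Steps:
J(z) = sqrt(3 + z)
s = 65
n(M, k) = 65 + 3*I*k (n(M, k) = sqrt(3 - 12)*k + 65 = sqrt(-9)*k + 65 = (3*I)*k + 65 = 3*I*k + 65 = 65 + 3*I*k)
n(-63, 1/(-64)) + (6662 + 12697) = (65 + 3*I/(-64)) + (6662 + 12697) = (65 + 3*I*(-1/64)) + 19359 = (65 - 3*I/64) + 19359 = 19424 - 3*I/64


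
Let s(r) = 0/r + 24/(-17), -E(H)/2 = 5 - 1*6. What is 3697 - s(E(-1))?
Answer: 62873/17 ≈ 3698.4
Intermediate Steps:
E(H) = 2 (E(H) = -2*(5 - 1*6) = -2*(5 - 6) = -2*(-1) = 2)
s(r) = -24/17 (s(r) = 0 + 24*(-1/17) = 0 - 24/17 = -24/17)
3697 - s(E(-1)) = 3697 - 1*(-24/17) = 3697 + 24/17 = 62873/17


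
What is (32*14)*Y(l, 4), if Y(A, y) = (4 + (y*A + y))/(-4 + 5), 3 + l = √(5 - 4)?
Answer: 0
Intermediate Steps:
l = -2 (l = -3 + √(5 - 4) = -3 + √1 = -3 + 1 = -2)
Y(A, y) = 4 + y + A*y (Y(A, y) = (4 + (A*y + y))/1 = (4 + (y + A*y))*1 = (4 + y + A*y)*1 = 4 + y + A*y)
(32*14)*Y(l, 4) = (32*14)*(4 + 4 - 2*4) = 448*(4 + 4 - 8) = 448*0 = 0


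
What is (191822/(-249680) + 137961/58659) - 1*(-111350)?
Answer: 271808828171297/2440996520 ≈ 1.1135e+5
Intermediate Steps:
(191822/(-249680) + 137961/58659) - 1*(-111350) = (191822*(-1/249680) + 137961*(1/58659)) + 111350 = (-95911/124840 + 45987/19553) + 111350 = 3865669297/2440996520 + 111350 = 271808828171297/2440996520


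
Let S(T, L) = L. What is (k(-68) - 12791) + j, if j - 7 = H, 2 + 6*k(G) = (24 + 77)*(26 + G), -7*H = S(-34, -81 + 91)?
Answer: -283348/21 ≈ -13493.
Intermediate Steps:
H = -10/7 (H = -(-81 + 91)/7 = -⅐*10 = -10/7 ≈ -1.4286)
k(G) = 1312/3 + 101*G/6 (k(G) = -⅓ + ((24 + 77)*(26 + G))/6 = -⅓ + (101*(26 + G))/6 = -⅓ + (2626 + 101*G)/6 = -⅓ + (1313/3 + 101*G/6) = 1312/3 + 101*G/6)
j = 39/7 (j = 7 - 10/7 = 39/7 ≈ 5.5714)
(k(-68) - 12791) + j = ((1312/3 + (101/6)*(-68)) - 12791) + 39/7 = ((1312/3 - 3434/3) - 12791) + 39/7 = (-2122/3 - 12791) + 39/7 = -40495/3 + 39/7 = -283348/21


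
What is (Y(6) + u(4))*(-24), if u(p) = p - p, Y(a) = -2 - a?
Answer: 192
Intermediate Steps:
u(p) = 0
(Y(6) + u(4))*(-24) = ((-2 - 1*6) + 0)*(-24) = ((-2 - 6) + 0)*(-24) = (-8 + 0)*(-24) = -8*(-24) = 192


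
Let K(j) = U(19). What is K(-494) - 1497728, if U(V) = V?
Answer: -1497709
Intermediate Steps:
K(j) = 19
K(-494) - 1497728 = 19 - 1497728 = -1497709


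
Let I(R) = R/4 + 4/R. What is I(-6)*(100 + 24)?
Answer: -806/3 ≈ -268.67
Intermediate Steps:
I(R) = 4/R + R/4 (I(R) = R*(¼) + 4/R = R/4 + 4/R = 4/R + R/4)
I(-6)*(100 + 24) = (4/(-6) + (¼)*(-6))*(100 + 24) = (4*(-⅙) - 3/2)*124 = (-⅔ - 3/2)*124 = -13/6*124 = -806/3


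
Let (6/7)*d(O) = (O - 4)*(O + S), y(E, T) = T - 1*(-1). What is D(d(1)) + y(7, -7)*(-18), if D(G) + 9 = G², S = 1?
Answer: 148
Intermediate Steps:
y(E, T) = 1 + T (y(E, T) = T + 1 = 1 + T)
d(O) = 7*(1 + O)*(-4 + O)/6 (d(O) = 7*((O - 4)*(O + 1))/6 = 7*((-4 + O)*(1 + O))/6 = 7*((1 + O)*(-4 + O))/6 = 7*(1 + O)*(-4 + O)/6)
D(G) = -9 + G²
D(d(1)) + y(7, -7)*(-18) = (-9 + (-14/3 - 7/2*1 + (7/6)*1²)²) + (1 - 7)*(-18) = (-9 + (-14/3 - 7/2 + (7/6)*1)²) - 6*(-18) = (-9 + (-14/3 - 7/2 + 7/6)²) + 108 = (-9 + (-7)²) + 108 = (-9 + 49) + 108 = 40 + 108 = 148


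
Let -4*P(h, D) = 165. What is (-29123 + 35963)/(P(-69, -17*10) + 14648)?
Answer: 27360/58427 ≈ 0.46828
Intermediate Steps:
P(h, D) = -165/4 (P(h, D) = -¼*165 = -165/4)
(-29123 + 35963)/(P(-69, -17*10) + 14648) = (-29123 + 35963)/(-165/4 + 14648) = 6840/(58427/4) = 6840*(4/58427) = 27360/58427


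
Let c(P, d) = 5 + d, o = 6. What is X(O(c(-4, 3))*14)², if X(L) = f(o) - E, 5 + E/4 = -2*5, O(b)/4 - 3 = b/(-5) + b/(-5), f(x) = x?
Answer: 4356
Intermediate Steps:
O(b) = 12 - 8*b/5 (O(b) = 12 + 4*(b/(-5) + b/(-5)) = 12 + 4*(b*(-⅕) + b*(-⅕)) = 12 + 4*(-b/5 - b/5) = 12 + 4*(-2*b/5) = 12 - 8*b/5)
E = -60 (E = -20 + 4*(-2*5) = -20 + 4*(-10) = -20 - 40 = -60)
X(L) = 66 (X(L) = 6 - 1*(-60) = 6 + 60 = 66)
X(O(c(-4, 3))*14)² = 66² = 4356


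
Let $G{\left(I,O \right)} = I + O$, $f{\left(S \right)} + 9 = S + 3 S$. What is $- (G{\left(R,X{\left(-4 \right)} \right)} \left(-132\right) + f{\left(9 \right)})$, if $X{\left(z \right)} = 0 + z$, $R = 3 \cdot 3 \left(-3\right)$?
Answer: $-4119$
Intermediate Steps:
$R = -27$ ($R = 9 \left(-3\right) = -27$)
$X{\left(z \right)} = z$
$f{\left(S \right)} = -9 + 4 S$ ($f{\left(S \right)} = -9 + \left(S + 3 S\right) = -9 + 4 S$)
$- (G{\left(R,X{\left(-4 \right)} \right)} \left(-132\right) + f{\left(9 \right)}) = - (\left(-27 - 4\right) \left(-132\right) + \left(-9 + 4 \cdot 9\right)) = - (\left(-31\right) \left(-132\right) + \left(-9 + 36\right)) = - (4092 + 27) = \left(-1\right) 4119 = -4119$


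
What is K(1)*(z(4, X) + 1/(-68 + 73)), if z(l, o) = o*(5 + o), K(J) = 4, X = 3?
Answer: 484/5 ≈ 96.800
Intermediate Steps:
K(1)*(z(4, X) + 1/(-68 + 73)) = 4*(3*(5 + 3) + 1/(-68 + 73)) = 4*(3*8 + 1/5) = 4*(24 + ⅕) = 4*(121/5) = 484/5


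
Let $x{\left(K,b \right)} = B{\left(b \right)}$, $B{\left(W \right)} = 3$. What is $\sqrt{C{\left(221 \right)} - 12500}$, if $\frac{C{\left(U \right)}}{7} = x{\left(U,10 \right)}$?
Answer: $i \sqrt{12479} \approx 111.71 i$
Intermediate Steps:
$x{\left(K,b \right)} = 3$
$C{\left(U \right)} = 21$ ($C{\left(U \right)} = 7 \cdot 3 = 21$)
$\sqrt{C{\left(221 \right)} - 12500} = \sqrt{21 - 12500} = \sqrt{-12479} = i \sqrt{12479}$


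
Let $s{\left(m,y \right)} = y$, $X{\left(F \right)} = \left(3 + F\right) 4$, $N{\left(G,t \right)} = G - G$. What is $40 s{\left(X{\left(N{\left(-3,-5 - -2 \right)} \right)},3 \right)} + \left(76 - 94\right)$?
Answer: $102$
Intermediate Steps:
$N{\left(G,t \right)} = 0$
$X{\left(F \right)} = 12 + 4 F$
$40 s{\left(X{\left(N{\left(-3,-5 - -2 \right)} \right)},3 \right)} + \left(76 - 94\right) = 40 \cdot 3 + \left(76 - 94\right) = 120 + \left(76 - 94\right) = 120 - 18 = 102$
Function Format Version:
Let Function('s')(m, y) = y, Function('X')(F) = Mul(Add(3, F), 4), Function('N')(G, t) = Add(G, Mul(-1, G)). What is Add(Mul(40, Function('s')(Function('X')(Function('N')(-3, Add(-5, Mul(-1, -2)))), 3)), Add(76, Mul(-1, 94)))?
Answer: 102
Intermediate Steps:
Function('N')(G, t) = 0
Function('X')(F) = Add(12, Mul(4, F))
Add(Mul(40, Function('s')(Function('X')(Function('N')(-3, Add(-5, Mul(-1, -2)))), 3)), Add(76, Mul(-1, 94))) = Add(Mul(40, 3), Add(76, Mul(-1, 94))) = Add(120, Add(76, -94)) = Add(120, -18) = 102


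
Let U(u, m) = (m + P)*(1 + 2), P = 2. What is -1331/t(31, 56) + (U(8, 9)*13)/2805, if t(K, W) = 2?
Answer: -113109/170 ≈ -665.35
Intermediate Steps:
U(u, m) = 6 + 3*m (U(u, m) = (m + 2)*(1 + 2) = (2 + m)*3 = 6 + 3*m)
-1331/t(31, 56) + (U(8, 9)*13)/2805 = -1331/2 + ((6 + 3*9)*13)/2805 = -1331*½ + ((6 + 27)*13)*(1/2805) = -1331/2 + (33*13)*(1/2805) = -1331/2 + 429*(1/2805) = -1331/2 + 13/85 = -113109/170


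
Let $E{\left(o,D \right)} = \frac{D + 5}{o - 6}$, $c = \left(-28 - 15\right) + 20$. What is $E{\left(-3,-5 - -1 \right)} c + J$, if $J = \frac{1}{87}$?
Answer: $\frac{670}{261} \approx 2.5671$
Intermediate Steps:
$J = \frac{1}{87} \approx 0.011494$
$c = -23$ ($c = -43 + 20 = -23$)
$E{\left(o,D \right)} = \frac{5 + D}{-6 + o}$
$E{\left(-3,-5 - -1 \right)} c + J = \frac{5 - 4}{-6 - 3} \left(-23\right) + \frac{1}{87} = \frac{5 + \left(-5 + 1\right)}{-9} \left(-23\right) + \frac{1}{87} = - \frac{5 - 4}{9} \left(-23\right) + \frac{1}{87} = \left(- \frac{1}{9}\right) 1 \left(-23\right) + \frac{1}{87} = \left(- \frac{1}{9}\right) \left(-23\right) + \frac{1}{87} = \frac{23}{9} + \frac{1}{87} = \frac{670}{261}$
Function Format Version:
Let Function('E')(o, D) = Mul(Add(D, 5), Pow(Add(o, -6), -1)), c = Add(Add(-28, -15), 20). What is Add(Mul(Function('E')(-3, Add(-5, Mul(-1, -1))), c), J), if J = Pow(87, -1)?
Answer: Rational(670, 261) ≈ 2.5671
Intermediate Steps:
J = Rational(1, 87) ≈ 0.011494
c = -23 (c = Add(-43, 20) = -23)
Function('E')(o, D) = Mul(Pow(Add(-6, o), -1), Add(5, D)) (Function('E')(o, D) = Mul(Add(5, D), Pow(Add(-6, o), -1)) = Mul(Pow(Add(-6, o), -1), Add(5, D)))
Add(Mul(Function('E')(-3, Add(-5, Mul(-1, -1))), c), J) = Add(Mul(Mul(Pow(Add(-6, -3), -1), Add(5, Add(-5, Mul(-1, -1)))), -23), Rational(1, 87)) = Add(Mul(Mul(Pow(-9, -1), Add(5, Add(-5, 1))), -23), Rational(1, 87)) = Add(Mul(Mul(Rational(-1, 9), Add(5, -4)), -23), Rational(1, 87)) = Add(Mul(Mul(Rational(-1, 9), 1), -23), Rational(1, 87)) = Add(Mul(Rational(-1, 9), -23), Rational(1, 87)) = Add(Rational(23, 9), Rational(1, 87)) = Rational(670, 261)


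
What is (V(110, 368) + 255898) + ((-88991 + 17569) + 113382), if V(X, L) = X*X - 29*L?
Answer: 299286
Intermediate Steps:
V(X, L) = X² - 29*L
(V(110, 368) + 255898) + ((-88991 + 17569) + 113382) = ((110² - 29*368) + 255898) + ((-88991 + 17569) + 113382) = ((12100 - 10672) + 255898) + (-71422 + 113382) = (1428 + 255898) + 41960 = 257326 + 41960 = 299286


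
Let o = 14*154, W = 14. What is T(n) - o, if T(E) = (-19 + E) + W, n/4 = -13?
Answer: -2213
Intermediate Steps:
n = -52 (n = 4*(-13) = -52)
T(E) = -5 + E (T(E) = (-19 + E) + 14 = -5 + E)
o = 2156
T(n) - o = (-5 - 52) - 1*2156 = -57 - 2156 = -2213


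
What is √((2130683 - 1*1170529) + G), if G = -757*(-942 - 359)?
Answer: √1945011 ≈ 1394.6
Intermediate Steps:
G = 984857 (G = -757*(-1301) = 984857)
√((2130683 - 1*1170529) + G) = √((2130683 - 1*1170529) + 984857) = √((2130683 - 1170529) + 984857) = √(960154 + 984857) = √1945011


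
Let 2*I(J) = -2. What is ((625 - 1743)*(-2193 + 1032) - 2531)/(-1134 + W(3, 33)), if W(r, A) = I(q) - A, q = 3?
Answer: -1295467/1168 ≈ -1109.1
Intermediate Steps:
I(J) = -1 (I(J) = (½)*(-2) = -1)
W(r, A) = -1 - A
((625 - 1743)*(-2193 + 1032) - 2531)/(-1134 + W(3, 33)) = ((625 - 1743)*(-2193 + 1032) - 2531)/(-1134 + (-1 - 1*33)) = (-1118*(-1161) - 2531)/(-1134 + (-1 - 33)) = (1297998 - 2531)/(-1134 - 34) = 1295467/(-1168) = 1295467*(-1/1168) = -1295467/1168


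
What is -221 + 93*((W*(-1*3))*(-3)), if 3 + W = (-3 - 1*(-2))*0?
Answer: -2732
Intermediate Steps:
W = -3 (W = -3 + (-3 - 1*(-2))*0 = -3 + (-3 + 2)*0 = -3 - 1*0 = -3 + 0 = -3)
-221 + 93*((W*(-1*3))*(-3)) = -221 + 93*(-(-3)*3*(-3)) = -221 + 93*(-3*(-3)*(-3)) = -221 + 93*(9*(-3)) = -221 + 93*(-27) = -221 - 2511 = -2732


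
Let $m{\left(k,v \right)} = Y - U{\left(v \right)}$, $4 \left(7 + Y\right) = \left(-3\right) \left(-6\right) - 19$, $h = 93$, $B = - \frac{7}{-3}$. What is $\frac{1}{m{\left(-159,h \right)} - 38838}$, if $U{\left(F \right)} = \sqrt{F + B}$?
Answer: $- \frac{1864572}{72429760907} + \frac{16 \sqrt{858}}{72429760907} \approx -2.5737 \cdot 10^{-5}$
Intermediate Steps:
$B = \frac{7}{3}$ ($B = \left(-7\right) \left(- \frac{1}{3}\right) = \frac{7}{3} \approx 2.3333$)
$U{\left(F \right)} = \sqrt{\frac{7}{3} + F}$ ($U{\left(F \right)} = \sqrt{F + \frac{7}{3}} = \sqrt{\frac{7}{3} + F}$)
$Y = - \frac{29}{4}$ ($Y = -7 + \frac{\left(-3\right) \left(-6\right) - 19}{4} = -7 + \frac{18 - 19}{4} = -7 + \frac{1}{4} \left(-1\right) = -7 - \frac{1}{4} = - \frac{29}{4} \approx -7.25$)
$m{\left(k,v \right)} = - \frac{29}{4} - \frac{\sqrt{21 + 9 v}}{3}$
$\frac{1}{m{\left(-159,h \right)} - 38838} = \frac{1}{\left(- \frac{29}{4} - \frac{\sqrt{21 + 9 \cdot 93}}{3}\right) - 38838} = \frac{1}{\left(- \frac{29}{4} - \frac{\sqrt{21 + 837}}{3}\right) - 38838} = \frac{1}{\left(- \frac{29}{4} - \frac{\sqrt{858}}{3}\right) - 38838} = \frac{1}{- \frac{155381}{4} - \frac{\sqrt{858}}{3}}$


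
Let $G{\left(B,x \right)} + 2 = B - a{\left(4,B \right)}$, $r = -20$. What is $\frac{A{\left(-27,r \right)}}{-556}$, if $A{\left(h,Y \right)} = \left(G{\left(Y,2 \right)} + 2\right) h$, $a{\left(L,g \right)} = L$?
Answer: $- \frac{162}{139} \approx -1.1655$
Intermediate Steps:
$G{\left(B,x \right)} = -6 + B$ ($G{\left(B,x \right)} = -2 + \left(B - 4\right) = -2 + \left(-4 + B\right) = -6 + B$)
$A{\left(h,Y \right)} = h \left(-4 + Y\right)$ ($A{\left(h,Y \right)} = \left(\left(-6 + Y\right) + 2\right) h = \left(-4 + Y\right) h = h \left(-4 + Y\right)$)
$\frac{A{\left(-27,r \right)}}{-556} = \frac{\left(-27\right) \left(-4 - 20\right)}{-556} = \left(-27\right) \left(-24\right) \left(- \frac{1}{556}\right) = 648 \left(- \frac{1}{556}\right) = - \frac{162}{139}$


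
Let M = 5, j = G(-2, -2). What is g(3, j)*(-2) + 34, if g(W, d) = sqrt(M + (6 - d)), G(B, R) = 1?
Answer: 34 - 2*sqrt(10) ≈ 27.675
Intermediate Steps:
j = 1
g(W, d) = sqrt(11 - d) (g(W, d) = sqrt(5 + (6 - d)) = sqrt(11 - d))
g(3, j)*(-2) + 34 = sqrt(11 - 1*1)*(-2) + 34 = sqrt(11 - 1)*(-2) + 34 = sqrt(10)*(-2) + 34 = -2*sqrt(10) + 34 = 34 - 2*sqrt(10)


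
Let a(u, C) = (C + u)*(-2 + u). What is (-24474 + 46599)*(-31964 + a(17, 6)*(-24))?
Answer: -890398500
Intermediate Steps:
a(u, C) = (-2 + u)*(C + u)
(-24474 + 46599)*(-31964 + a(17, 6)*(-24)) = (-24474 + 46599)*(-31964 + (17² - 2*6 - 2*17 + 6*17)*(-24)) = 22125*(-31964 + (289 - 12 - 34 + 102)*(-24)) = 22125*(-31964 + 345*(-24)) = 22125*(-31964 - 8280) = 22125*(-40244) = -890398500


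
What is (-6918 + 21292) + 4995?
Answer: 19369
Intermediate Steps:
(-6918 + 21292) + 4995 = 14374 + 4995 = 19369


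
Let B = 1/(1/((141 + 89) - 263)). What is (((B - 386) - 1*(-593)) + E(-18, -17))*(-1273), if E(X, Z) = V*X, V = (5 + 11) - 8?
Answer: -38190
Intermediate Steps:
V = 8 (V = 16 - 8 = 8)
B = -33 (B = 1/(1/(230 - 263)) = 1/(1/(-33)) = 1/(-1/33) = -33)
E(X, Z) = 8*X
(((B - 386) - 1*(-593)) + E(-18, -17))*(-1273) = (((-33 - 386) - 1*(-593)) + 8*(-18))*(-1273) = ((-419 + 593) - 144)*(-1273) = (174 - 144)*(-1273) = 30*(-1273) = -38190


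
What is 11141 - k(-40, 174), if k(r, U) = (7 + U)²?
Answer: -21620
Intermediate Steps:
11141 - k(-40, 174) = 11141 - (7 + 174)² = 11141 - 1*181² = 11141 - 1*32761 = 11141 - 32761 = -21620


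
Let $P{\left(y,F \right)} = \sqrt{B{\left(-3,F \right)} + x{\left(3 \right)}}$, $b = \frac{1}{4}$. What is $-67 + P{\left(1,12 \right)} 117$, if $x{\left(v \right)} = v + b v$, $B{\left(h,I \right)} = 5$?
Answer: $-67 + \frac{117 \sqrt{35}}{2} \approx 279.09$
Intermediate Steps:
$b = \frac{1}{4} \approx 0.25$
$x{\left(v \right)} = \frac{5 v}{4}$ ($x{\left(v \right)} = v + \frac{v}{4} = \frac{5 v}{4}$)
$P{\left(y,F \right)} = \frac{\sqrt{35}}{2}$ ($P{\left(y,F \right)} = \sqrt{5 + \frac{5}{4} \cdot 3} = \sqrt{5 + \frac{15}{4}} = \sqrt{\frac{35}{4}} = \frac{\sqrt{35}}{2}$)
$-67 + P{\left(1,12 \right)} 117 = -67 + \frac{\sqrt{35}}{2} \cdot 117 = -67 + \frac{117 \sqrt{35}}{2}$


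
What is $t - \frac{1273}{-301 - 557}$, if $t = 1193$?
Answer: $\frac{1024867}{858} \approx 1194.5$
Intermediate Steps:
$t - \frac{1273}{-301 - 557} = 1193 - \frac{1273}{-301 - 557} = 1193 - \frac{1273}{-858} = 1193 - - \frac{1273}{858} = 1193 + \frac{1273}{858} = \frac{1024867}{858}$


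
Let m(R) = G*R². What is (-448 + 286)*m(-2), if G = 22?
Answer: -14256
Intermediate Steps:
m(R) = 22*R²
(-448 + 286)*m(-2) = (-448 + 286)*(22*(-2)²) = -3564*4 = -162*88 = -14256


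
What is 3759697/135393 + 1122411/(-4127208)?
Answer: 5121694981151/186265024248 ≈ 27.497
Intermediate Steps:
3759697/135393 + 1122411/(-4127208) = 3759697*(1/135393) + 1122411*(-1/4127208) = 3759697/135393 - 374137/1375736 = 5121694981151/186265024248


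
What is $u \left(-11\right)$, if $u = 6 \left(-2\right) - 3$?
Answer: $165$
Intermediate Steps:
$u = -15$ ($u = -12 - 3 = -15$)
$u \left(-11\right) = \left(-15\right) \left(-11\right) = 165$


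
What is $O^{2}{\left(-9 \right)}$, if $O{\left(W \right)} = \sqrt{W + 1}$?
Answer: $-8$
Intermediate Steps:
$O{\left(W \right)} = \sqrt{1 + W}$
$O^{2}{\left(-9 \right)} = \left(\sqrt{1 - 9}\right)^{2} = \left(\sqrt{-8}\right)^{2} = \left(2 i \sqrt{2}\right)^{2} = -8$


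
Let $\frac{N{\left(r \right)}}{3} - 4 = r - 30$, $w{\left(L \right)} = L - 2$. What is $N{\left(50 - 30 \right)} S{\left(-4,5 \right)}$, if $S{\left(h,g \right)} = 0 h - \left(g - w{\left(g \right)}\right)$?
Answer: $36$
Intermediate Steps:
$w{\left(L \right)} = -2 + L$
$S{\left(h,g \right)} = -2$ ($S{\left(h,g \right)} = 0 h + \left(\left(-2 + g\right) - g\right) = 0 - 2 = -2$)
$N{\left(r \right)} = -78 + 3 r$ ($N{\left(r \right)} = 12 + 3 \left(r - 30\right) = 12 + 3 \left(-30 + r\right) = 12 + \left(-90 + 3 r\right) = -78 + 3 r$)
$N{\left(50 - 30 \right)} S{\left(-4,5 \right)} = \left(-78 + 3 \left(50 - 30\right)\right) \left(-2\right) = \left(-78 + 3 \cdot 20\right) \left(-2\right) = \left(-78 + 60\right) \left(-2\right) = \left(-18\right) \left(-2\right) = 36$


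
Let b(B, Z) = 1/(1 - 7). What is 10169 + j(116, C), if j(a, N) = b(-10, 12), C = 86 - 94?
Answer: 61013/6 ≈ 10169.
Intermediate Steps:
C = -8
b(B, Z) = -⅙ (b(B, Z) = 1/(-6) = -⅙)
j(a, N) = -⅙
10169 + j(116, C) = 10169 - ⅙ = 61013/6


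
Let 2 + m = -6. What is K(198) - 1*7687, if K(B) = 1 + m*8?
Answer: -7750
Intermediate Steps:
m = -8 (m = -2 - 6 = -8)
K(B) = -63 (K(B) = 1 - 8*8 = 1 - 64 = -63)
K(198) - 1*7687 = -63 - 1*7687 = -63 - 7687 = -7750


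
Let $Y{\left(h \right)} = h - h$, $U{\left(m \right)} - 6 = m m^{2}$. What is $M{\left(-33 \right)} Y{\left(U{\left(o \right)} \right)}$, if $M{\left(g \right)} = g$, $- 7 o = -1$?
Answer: $0$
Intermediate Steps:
$o = \frac{1}{7}$ ($o = \left(- \frac{1}{7}\right) \left(-1\right) = \frac{1}{7} \approx 0.14286$)
$U{\left(m \right)} = 6 + m^{3}$ ($U{\left(m \right)} = 6 + m m^{2} = 6 + m^{3}$)
$Y{\left(h \right)} = 0$
$M{\left(-33 \right)} Y{\left(U{\left(o \right)} \right)} = \left(-33\right) 0 = 0$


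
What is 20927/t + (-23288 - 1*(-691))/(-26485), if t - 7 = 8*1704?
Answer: 862452078/361228915 ≈ 2.3876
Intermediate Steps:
t = 13639 (t = 7 + 8*1704 = 7 + 13632 = 13639)
20927/t + (-23288 - 1*(-691))/(-26485) = 20927/13639 + (-23288 - 1*(-691))/(-26485) = 20927*(1/13639) + (-23288 + 691)*(-1/26485) = 20927/13639 - 22597*(-1/26485) = 20927/13639 + 22597/26485 = 862452078/361228915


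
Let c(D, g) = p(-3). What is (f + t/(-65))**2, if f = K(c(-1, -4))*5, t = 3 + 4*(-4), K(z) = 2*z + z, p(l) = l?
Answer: 50176/25 ≈ 2007.0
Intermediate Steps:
c(D, g) = -3
K(z) = 3*z
t = -13 (t = 3 - 16 = -13)
f = -45 (f = (3*(-3))*5 = -9*5 = -45)
(f + t/(-65))**2 = (-45 - 13/(-65))**2 = (-45 - 13*(-1/65))**2 = (-45 + 1/5)**2 = (-224/5)**2 = 50176/25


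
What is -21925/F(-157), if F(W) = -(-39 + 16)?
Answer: -21925/23 ≈ -953.26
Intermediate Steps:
F(W) = 23 (F(W) = -1*(-23) = 23)
-21925/F(-157) = -21925/23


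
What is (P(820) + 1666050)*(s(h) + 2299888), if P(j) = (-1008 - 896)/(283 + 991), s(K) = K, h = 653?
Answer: 348785973433974/91 ≈ 3.8328e+12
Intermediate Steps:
P(j) = -136/91 (P(j) = -1904/1274 = -1904*1/1274 = -136/91)
(P(820) + 1666050)*(s(h) + 2299888) = (-136/91 + 1666050)*(653 + 2299888) = (151610414/91)*2300541 = 348785973433974/91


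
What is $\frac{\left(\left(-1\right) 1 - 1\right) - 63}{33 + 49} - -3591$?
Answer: $\frac{294397}{82} \approx 3590.2$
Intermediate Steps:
$\frac{\left(\left(-1\right) 1 - 1\right) - 63}{33 + 49} - -3591 = \frac{\left(-1 - 1\right) - 63}{82} + 3591 = \left(-2 - 63\right) \frac{1}{82} + 3591 = \left(-65\right) \frac{1}{82} + 3591 = - \frac{65}{82} + 3591 = \frac{294397}{82}$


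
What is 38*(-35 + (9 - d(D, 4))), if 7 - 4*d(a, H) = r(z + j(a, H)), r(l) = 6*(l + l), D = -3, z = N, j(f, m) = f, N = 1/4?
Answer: -1368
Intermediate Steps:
N = ¼ ≈ 0.25000
z = ¼ ≈ 0.25000
r(l) = 12*l (r(l) = 6*(2*l) = 12*l)
d(a, H) = 1 - 3*a (d(a, H) = 7/4 - 3*(¼ + a) = 7/4 - (3 + 12*a)/4 = 7/4 + (-¾ - 3*a) = 1 - 3*a)
38*(-35 + (9 - d(D, 4))) = 38*(-35 + (9 - (1 - 3*(-3)))) = 38*(-35 + (9 - (1 + 9))) = 38*(-35 + (9 - 1*10)) = 38*(-35 + (9 - 10)) = 38*(-35 - 1) = 38*(-36) = -1368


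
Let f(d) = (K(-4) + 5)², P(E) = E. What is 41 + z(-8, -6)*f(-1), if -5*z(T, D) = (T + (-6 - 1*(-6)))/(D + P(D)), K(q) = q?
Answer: 613/15 ≈ 40.867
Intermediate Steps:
z(T, D) = -T/(10*D) (z(T, D) = -(T + (-6 - 1*(-6)))/(5*(D + D)) = -(T + (-6 + 6))/(5*(2*D)) = -(T + 0)*1/(2*D)/5 = -T*1/(2*D)/5 = -T/(10*D))
f(d) = 1 (f(d) = (-4 + 5)² = 1² = 1)
41 + z(-8, -6)*f(-1) = 41 - ⅒*(-8)/(-6)*1 = 41 - ⅒*(-8)*(-⅙)*1 = 41 - 2/15*1 = 41 - 2/15 = 613/15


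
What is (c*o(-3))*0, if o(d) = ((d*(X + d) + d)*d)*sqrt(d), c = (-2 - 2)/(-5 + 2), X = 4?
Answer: 0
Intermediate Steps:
c = 4/3 (c = -4/(-3) = -4*(-1/3) = 4/3 ≈ 1.3333)
o(d) = d**(3/2)*(d + d*(4 + d)) (o(d) = ((d*(4 + d) + d)*d)*sqrt(d) = ((d + d*(4 + d))*d)*sqrt(d) = (d*(d + d*(4 + d)))*sqrt(d) = d**(3/2)*(d + d*(4 + d)))
(c*o(-3))*0 = (4*((-3)**(5/2)*(5 - 3))/3)*0 = (4*((9*I*sqrt(3))*2)/3)*0 = (4*(18*I*sqrt(3))/3)*0 = (24*I*sqrt(3))*0 = 0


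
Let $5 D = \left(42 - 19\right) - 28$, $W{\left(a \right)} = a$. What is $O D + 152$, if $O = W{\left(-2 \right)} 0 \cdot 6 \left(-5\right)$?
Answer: $152$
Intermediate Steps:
$O = 0$ ($O = - 2 \cdot 0 \cdot 6 \left(-5\right) = - 2 \cdot 0 \left(-5\right) = \left(-2\right) 0 = 0$)
$D = -1$ ($D = \frac{\left(42 - 19\right) - 28}{5} = \frac{23 - 28}{5} = \frac{1}{5} \left(-5\right) = -1$)
$O D + 152 = 0 \left(-1\right) + 152 = 0 + 152 = 152$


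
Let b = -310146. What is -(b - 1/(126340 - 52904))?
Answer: 22775881657/73436 ≈ 3.1015e+5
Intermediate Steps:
-(b - 1/(126340 - 52904)) = -(-310146 - 1/(126340 - 52904)) = -(-310146 - 1/73436) = -1*(-22775881657/73436) = 22775881657/73436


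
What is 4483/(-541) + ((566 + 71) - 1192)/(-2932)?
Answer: -12843901/1586212 ≈ -8.0972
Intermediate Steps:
4483/(-541) + ((566 + 71) - 1192)/(-2932) = 4483*(-1/541) + (637 - 1192)*(-1/2932) = -4483/541 - 555*(-1/2932) = -4483/541 + 555/2932 = -12843901/1586212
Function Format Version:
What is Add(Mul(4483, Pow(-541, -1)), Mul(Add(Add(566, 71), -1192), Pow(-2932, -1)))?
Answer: Rational(-12843901, 1586212) ≈ -8.0972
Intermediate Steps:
Add(Mul(4483, Pow(-541, -1)), Mul(Add(Add(566, 71), -1192), Pow(-2932, -1))) = Add(Mul(4483, Rational(-1, 541)), Mul(Add(637, -1192), Rational(-1, 2932))) = Add(Rational(-4483, 541), Mul(-555, Rational(-1, 2932))) = Add(Rational(-4483, 541), Rational(555, 2932)) = Rational(-12843901, 1586212)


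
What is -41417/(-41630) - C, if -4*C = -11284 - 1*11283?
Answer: -469649271/83260 ≈ -5640.8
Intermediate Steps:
C = 22567/4 (C = -(-11284 - 1*11283)/4 = -(-11284 - 11283)/4 = -1/4*(-22567) = 22567/4 ≈ 5641.8)
-41417/(-41630) - C = -41417/(-41630) - 1*22567/4 = -41417*(-1/41630) - 22567/4 = 41417/41630 - 22567/4 = -469649271/83260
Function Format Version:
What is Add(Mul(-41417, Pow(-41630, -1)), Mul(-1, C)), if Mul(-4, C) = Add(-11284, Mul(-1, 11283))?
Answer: Rational(-469649271, 83260) ≈ -5640.8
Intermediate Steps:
C = Rational(22567, 4) (C = Mul(Rational(-1, 4), Add(-11284, Mul(-1, 11283))) = Mul(Rational(-1, 4), Add(-11284, -11283)) = Mul(Rational(-1, 4), -22567) = Rational(22567, 4) ≈ 5641.8)
Add(Mul(-41417, Pow(-41630, -1)), Mul(-1, C)) = Add(Mul(-41417, Pow(-41630, -1)), Mul(-1, Rational(22567, 4))) = Add(Mul(-41417, Rational(-1, 41630)), Rational(-22567, 4)) = Add(Rational(41417, 41630), Rational(-22567, 4)) = Rational(-469649271, 83260)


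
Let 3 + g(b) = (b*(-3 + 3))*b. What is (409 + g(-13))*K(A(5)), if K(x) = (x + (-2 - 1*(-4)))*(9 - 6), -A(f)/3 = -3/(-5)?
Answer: 1218/5 ≈ 243.60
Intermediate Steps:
A(f) = -9/5 (A(f) = -(-9)/(-5) = -(-9)*(-1)/5 = -3*⅗ = -9/5)
g(b) = -3 (g(b) = -3 + (b*(-3 + 3))*b = -3 + (b*0)*b = -3 + 0*b = -3 + 0 = -3)
K(x) = 6 + 3*x (K(x) = (x + (-2 + 4))*3 = (x + 2)*3 = (2 + x)*3 = 6 + 3*x)
(409 + g(-13))*K(A(5)) = (409 - 3)*(6 + 3*(-9/5)) = 406*(6 - 27/5) = 406*(⅗) = 1218/5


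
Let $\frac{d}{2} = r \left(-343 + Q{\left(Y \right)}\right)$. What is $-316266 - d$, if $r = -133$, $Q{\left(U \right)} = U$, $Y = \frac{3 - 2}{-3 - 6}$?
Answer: $- \frac{3667802}{9} \approx -4.0753 \cdot 10^{5}$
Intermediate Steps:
$Y = - \frac{1}{9}$ ($Y = 1 \frac{1}{-9} = 1 \left(- \frac{1}{9}\right) = - \frac{1}{9} \approx -0.11111$)
$d = \frac{821408}{9}$ ($d = 2 \left(- 133 \left(-343 - \frac{1}{9}\right)\right) = 2 \left(\left(-133\right) \left(- \frac{3088}{9}\right)\right) = 2 \cdot \frac{410704}{9} = \frac{821408}{9} \approx 91268.0$)
$-316266 - d = -316266 - \frac{821408}{9} = - \frac{3667802}{9}$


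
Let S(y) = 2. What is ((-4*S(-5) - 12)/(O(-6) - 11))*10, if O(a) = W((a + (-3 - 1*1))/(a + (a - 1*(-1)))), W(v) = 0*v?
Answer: 200/11 ≈ 18.182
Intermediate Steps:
W(v) = 0
O(a) = 0
((-4*S(-5) - 12)/(O(-6) - 11))*10 = ((-4*2 - 12)/(0 - 11))*10 = ((-8 - 12)/(-11))*10 = -20*(-1/11)*10 = (20/11)*10 = 200/11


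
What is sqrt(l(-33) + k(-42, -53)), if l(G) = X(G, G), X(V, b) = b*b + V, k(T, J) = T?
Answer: 13*sqrt(6) ≈ 31.843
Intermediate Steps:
X(V, b) = V + b**2 (X(V, b) = b**2 + V = V + b**2)
l(G) = G + G**2
sqrt(l(-33) + k(-42, -53)) = sqrt(-33*(1 - 33) - 42) = sqrt(-33*(-32) - 42) = sqrt(1056 - 42) = sqrt(1014) = 13*sqrt(6)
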